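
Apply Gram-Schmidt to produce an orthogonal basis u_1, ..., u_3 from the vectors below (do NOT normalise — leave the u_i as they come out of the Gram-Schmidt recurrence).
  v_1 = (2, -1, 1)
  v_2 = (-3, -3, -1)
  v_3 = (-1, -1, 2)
Orthogonal basis:
  u_1 = (2, -1, 1)
  u_2 = (-5/3, -11/3, -1/3)
  u_3 = (-6/7, 3/14, 27/14)

Apply the Gram-Schmidt recurrence
  u_1 = v_1
  u_i = v_i − Σ_{j<i} ((v_i · u_j) / (u_j · u_j)) · u_j.

Step by step this gives:
  u_1 = (2, -1, 1)
  u_2 = (-5/3, -11/3, -1/3)
  u_3 = (-6/7, 3/14, 27/14)

Orthogonality check:
  u_2 · u_1 = 0 (should be 0)
  u_3 · u_1 = 0 (should be 0)
  u_3 · u_2 = 0 (should be 0)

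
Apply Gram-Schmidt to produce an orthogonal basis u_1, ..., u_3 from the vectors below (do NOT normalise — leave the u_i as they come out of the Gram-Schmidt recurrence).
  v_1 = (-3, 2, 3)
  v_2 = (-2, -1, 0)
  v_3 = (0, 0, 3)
Orthogonal basis:
  u_1 = (-3, 2, 3)
  u_2 = (-16/11, -15/11, -6/11)
  u_3 = (63/94, -63/47, 147/94)

Apply the Gram-Schmidt recurrence
  u_1 = v_1
  u_i = v_i − Σ_{j<i} ((v_i · u_j) / (u_j · u_j)) · u_j.

Step by step this gives:
  u_1 = (-3, 2, 3)
  u_2 = (-16/11, -15/11, -6/11)
  u_3 = (63/94, -63/47, 147/94)

Orthogonality check:
  u_2 · u_1 = 0 (should be 0)
  u_3 · u_1 = 0 (should be 0)
  u_3 · u_2 = 0 (should be 0)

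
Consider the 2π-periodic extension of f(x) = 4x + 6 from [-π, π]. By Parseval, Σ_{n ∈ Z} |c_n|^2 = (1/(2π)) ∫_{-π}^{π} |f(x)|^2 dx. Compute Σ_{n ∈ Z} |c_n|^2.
Σ |c_n|^2 = 16π^2/3 + 36

Expand and integrate term by term over [-π, π]:
  ∫ (4x)^2 dx = 16·(2π^3/3); ∫ 2·4·(6)·x dx = 0 (odd integrand); ∫ 6^2 dx = 36·2π.
So (1/(2π)) ∫_{-π}^{π} (4x + 6)^2 dx = 16π^2/3 + 36 = 16π^2/3 + 36.
Parseval ⇒ Σ |c_n|^2 = 16π^2/3 + 36.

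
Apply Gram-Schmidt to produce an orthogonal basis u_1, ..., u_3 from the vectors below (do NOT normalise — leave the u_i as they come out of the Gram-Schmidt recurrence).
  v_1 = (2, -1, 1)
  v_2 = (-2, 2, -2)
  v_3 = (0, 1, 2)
Orthogonal basis:
  u_1 = (2, -1, 1)
  u_2 = (2/3, 2/3, -2/3)
  u_3 = (0, 3/2, 3/2)

Apply the Gram-Schmidt recurrence
  u_1 = v_1
  u_i = v_i − Σ_{j<i} ((v_i · u_j) / (u_j · u_j)) · u_j.

Step by step this gives:
  u_1 = (2, -1, 1)
  u_2 = (2/3, 2/3, -2/3)
  u_3 = (0, 3/2, 3/2)

Orthogonality check:
  u_2 · u_1 = 0 (should be 0)
  u_3 · u_1 = 0 (should be 0)
  u_3 · u_2 = 0 (should be 0)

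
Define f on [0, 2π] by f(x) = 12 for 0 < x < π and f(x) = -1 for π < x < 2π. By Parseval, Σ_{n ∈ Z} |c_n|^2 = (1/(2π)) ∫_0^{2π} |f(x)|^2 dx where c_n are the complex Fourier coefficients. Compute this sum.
Σ |c_n|^2 = 145/2

Parseval equates the L^2 energy of f (normalised by 1/(2π)) with the ℓ^2 sum of its Fourier coefficients: (1/(2π)) ∫_0^{2π} |f|^2 = Σ |c_n|^2.
Compute the left side: (1/(2π)) [∫_0^π 12^2 dx + ∫_π^{2π} (-1)^2 dx] = (1/(2π)) · (144π + 1π) = (144 + 1)/2 = 145/2.
So Σ_{n ∈ Z} |c_n|^2 = 145/2.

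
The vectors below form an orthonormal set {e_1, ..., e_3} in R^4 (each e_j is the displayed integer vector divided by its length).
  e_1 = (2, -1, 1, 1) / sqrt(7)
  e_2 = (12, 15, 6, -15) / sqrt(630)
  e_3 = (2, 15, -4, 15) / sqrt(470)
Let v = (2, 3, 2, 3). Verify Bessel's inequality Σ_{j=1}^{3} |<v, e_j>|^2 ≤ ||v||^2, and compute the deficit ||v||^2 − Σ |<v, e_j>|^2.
Σ |<v, e_j>|^2 = 1078/47; ||v||^2 = 26; deficit = 144/47

Write each e_j = u_j / sqrt(<u_j, u_j>) where u_j is the displayed integer vector. Then <v, e_j> = <v, u_j> / sqrt(<u_j, u_j>), so |<v, e_j>|^2 = <v, u_j>^2 / <u_j, u_j>.
Coefficients: <v, e_1> = 6/sqrt(7), <v, e_2> = 36/sqrt(630), <v, e_3> = 86/sqrt(470).
Square and sum: Σ |<v, e_j>|^2 = 1078/47.
Compute ||v||^2 = v·v = 26.
Deficit = 26 − 1078/47 = 144/47 ≥ 0, confirming Bessel's inequality. (The deficit equals ||v − Σ <v,e_j> e_j||^2, the squared distance from v to span{e_j}.)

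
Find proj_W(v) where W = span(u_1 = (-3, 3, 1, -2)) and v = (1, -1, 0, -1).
proj_W(v) = (12/23, -12/23, -4/23, 8/23)

Set up U = [u_1 | ... | u_1] ∈ R^(4×1). The projector onto W = col(U) is P = U (U^T U)^(-1) U^T.
Compute U^T U =
  [23],
and U^T v = (-4).
Solve U^T U · c = U^T v for the coefficients: c = (-4/23). The projection is proj_W(v) = U c.
Check: (v - proj_W(v)) · u_1 = 0  (should be 0).
Result: proj_W(v) = (12/23, -12/23, -4/23, 8/23).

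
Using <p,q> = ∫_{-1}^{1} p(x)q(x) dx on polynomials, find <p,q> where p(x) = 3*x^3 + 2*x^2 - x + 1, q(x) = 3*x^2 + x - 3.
<p,q> = -76/15

Expand the product: p(x)·q(x) = 9*x^5 + 9*x^4 - 10*x^3 - 4*x^2 + 4*x - 3.
∫_{-1}^{1} of each monomial x^k gives [2/(k+1) if k even, 0 if k odd]. Integrating term-by-term (or equivalently evaluating the antiderivative F(x) = 3*x^6/2 + 9*x^5/5 - 5*x^4/2 - 4*x^3/3 + 2*x^2 - 3*x at the endpoints):
  F(1) − F(−1) = -23/15 − (53/15) = -76/15.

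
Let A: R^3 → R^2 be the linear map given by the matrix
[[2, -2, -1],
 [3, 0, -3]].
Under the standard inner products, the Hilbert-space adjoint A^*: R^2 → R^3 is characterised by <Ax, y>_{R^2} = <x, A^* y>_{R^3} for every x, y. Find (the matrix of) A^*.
A^* = A^T =
[[2, 3],
 [-2, 0],
 [-1, -3]]

For real matrices with standard dot products, the defining identity <Ax, y> = <x, A^* y> gives (Ax)^T y = x^T (A^*) y, i.e. x^T A^T y = x^T (A^*) y. Since this holds for all x, y, we must have A^* = A^T. Therefore
A^* =
[[2, 3],
 [-2, 0],
 [-1, -3]].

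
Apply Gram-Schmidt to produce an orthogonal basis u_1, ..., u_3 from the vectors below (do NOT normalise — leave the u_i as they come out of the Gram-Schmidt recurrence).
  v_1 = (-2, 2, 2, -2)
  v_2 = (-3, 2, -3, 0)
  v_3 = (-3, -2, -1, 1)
Orthogonal basis:
  u_1 = (-2, 2, 2, -2)
  u_2 = (-5/2, 3/2, -7/2, 1/2)
  u_3 = (-47/21, -33/14, 2/3, 23/42)

Apply the Gram-Schmidt recurrence
  u_1 = v_1
  u_i = v_i − Σ_{j<i} ((v_i · u_j) / (u_j · u_j)) · u_j.

Step by step this gives:
  u_1 = (-2, 2, 2, -2)
  u_2 = (-5/2, 3/2, -7/2, 1/2)
  u_3 = (-47/21, -33/14, 2/3, 23/42)

Orthogonality check:
  u_2 · u_1 = 0 (should be 0)
  u_3 · u_1 = 0 (should be 0)
  u_3 · u_2 = 0 (should be 0)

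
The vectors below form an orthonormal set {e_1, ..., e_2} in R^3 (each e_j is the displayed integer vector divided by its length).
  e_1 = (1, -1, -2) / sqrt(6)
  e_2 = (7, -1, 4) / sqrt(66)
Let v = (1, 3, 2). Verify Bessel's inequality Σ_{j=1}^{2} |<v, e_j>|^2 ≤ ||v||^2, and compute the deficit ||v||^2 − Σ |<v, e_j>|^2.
Σ |<v, e_j>|^2 = 90/11; ||v||^2 = 14; deficit = 64/11

Write each e_j = u_j / sqrt(<u_j, u_j>) where u_j is the displayed integer vector. Then <v, e_j> = <v, u_j> / sqrt(<u_j, u_j>), so |<v, e_j>|^2 = <v, u_j>^2 / <u_j, u_j>.
Coefficients: <v, e_1> = -6/sqrt(6), <v, e_2> = 12/sqrt(66).
Square and sum: Σ |<v, e_j>|^2 = 90/11.
Compute ||v||^2 = v·v = 14.
Deficit = 14 − 90/11 = 64/11 ≥ 0, confirming Bessel's inequality. (The deficit equals ||v − Σ <v,e_j> e_j||^2, the squared distance from v to span{e_j}.)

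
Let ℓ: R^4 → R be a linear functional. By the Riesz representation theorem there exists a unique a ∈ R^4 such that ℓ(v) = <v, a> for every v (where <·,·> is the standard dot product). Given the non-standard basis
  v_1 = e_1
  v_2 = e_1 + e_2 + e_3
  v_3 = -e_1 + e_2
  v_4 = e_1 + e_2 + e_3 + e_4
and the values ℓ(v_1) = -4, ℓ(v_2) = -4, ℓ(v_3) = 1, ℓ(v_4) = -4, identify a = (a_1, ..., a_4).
a = (-4, -3, 3, 0)

Write a = (a_1, ..., a_4) in the standard basis. For each basis vector v_i, ℓ(v_i) = <v_i, a> is a linear equation in the a_j's. Collect the n equations into a matrix system V a = ℓ, where row i of V is v_i (expressed in the standard basis). Since V is invertible (lower-triangular with 1s on the diagonal, up to permutation), solve by back-substitution:
  V =
[[1, 0, 0, 0],
 [1, 1, 1, 0],
 [-1, 1, 0, 0],
 [1, 1, 1, 1]]
  V a = (-4, -4, 1, -4)
Solving gives a = (-4, -3, 3, 0).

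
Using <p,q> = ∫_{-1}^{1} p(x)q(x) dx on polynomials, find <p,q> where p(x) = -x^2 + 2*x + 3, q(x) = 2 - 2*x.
<p,q> = 8

Expand the product: p(x)·q(x) = 2*x^3 - 6*x^2 - 2*x + 6.
∫_{-1}^{1} of each monomial x^k gives [2/(k+1) if k even, 0 if k odd]. Integrating term-by-term (or equivalently evaluating the antiderivative F(x) = x^4/2 - 2*x^3 - x^2 + 6*x at the endpoints):
  F(1) − F(−1) = 7/2 − (-9/2) = 8.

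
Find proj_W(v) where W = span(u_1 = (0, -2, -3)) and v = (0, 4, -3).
proj_W(v) = (0, -2/13, -3/13)

Set up U = [u_1 | ... | u_1] ∈ R^(3×1). The projector onto W = col(U) is P = U (U^T U)^(-1) U^T.
Compute U^T U =
  [13],
and U^T v = (1).
Solve U^T U · c = U^T v for the coefficients: c = (1/13). The projection is proj_W(v) = U c.
Check: (v - proj_W(v)) · u_1 = 0  (should be 0).
Result: proj_W(v) = (0, -2/13, -3/13).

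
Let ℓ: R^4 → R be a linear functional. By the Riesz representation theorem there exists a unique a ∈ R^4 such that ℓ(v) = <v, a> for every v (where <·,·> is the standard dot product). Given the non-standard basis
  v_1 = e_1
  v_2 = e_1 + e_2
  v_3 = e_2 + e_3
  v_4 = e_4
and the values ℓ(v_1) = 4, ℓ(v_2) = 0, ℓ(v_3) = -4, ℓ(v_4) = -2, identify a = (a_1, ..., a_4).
a = (4, -4, 0, -2)

Write a = (a_1, ..., a_4) in the standard basis. For each basis vector v_i, ℓ(v_i) = <v_i, a> is a linear equation in the a_j's. Collect the n equations into a matrix system V a = ℓ, where row i of V is v_i (expressed in the standard basis). Since V is invertible (lower-triangular with 1s on the diagonal, up to permutation), solve by back-substitution:
  V =
[[1, 0, 0, 0],
 [1, 1, 0, 0],
 [0, 1, 1, 0],
 [0, 0, 0, 1]]
  V a = (4, 0, -4, -2)
Solving gives a = (4, -4, 0, -2).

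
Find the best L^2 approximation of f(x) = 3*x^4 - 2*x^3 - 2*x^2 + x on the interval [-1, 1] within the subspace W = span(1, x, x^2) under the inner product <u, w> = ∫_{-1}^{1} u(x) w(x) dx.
g(x) = 4*x^2/7 - x/5 - 9/35

The best approximation g ∈ W is the orthogonal projection of f onto W. Writing g = a_0 + a_1 x + a_2 x^2, the coefficients solve the normal equations G · a = b where
  G_{ij} = <φ_i, φ_j> and b_i = <f, φ_i>, with φ_0 = 1, φ_1 = x, φ_2 = x^2.
G =
  [2, 0, 2/3]
  [0, 2/3, 0]
  [2/3, 0, 2/5],
b = (-2/15, -2/15, 2/35).
Solving gives a_0 = -9/35, a_1 = -1/5, a_2 = 4/7, so
  g(x) = 4*x^2/7 - x/5 - 9/35.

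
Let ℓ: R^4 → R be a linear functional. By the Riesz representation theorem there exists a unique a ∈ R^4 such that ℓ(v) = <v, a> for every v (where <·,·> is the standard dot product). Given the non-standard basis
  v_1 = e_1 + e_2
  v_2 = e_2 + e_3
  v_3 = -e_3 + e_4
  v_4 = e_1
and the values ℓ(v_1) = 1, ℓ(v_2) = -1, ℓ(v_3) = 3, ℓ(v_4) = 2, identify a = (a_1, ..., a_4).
a = (2, -1, 0, 3)

Write a = (a_1, ..., a_4) in the standard basis. For each basis vector v_i, ℓ(v_i) = <v_i, a> is a linear equation in the a_j's. Collect the n equations into a matrix system V a = ℓ, where row i of V is v_i (expressed in the standard basis). Since V is invertible (lower-triangular with 1s on the diagonal, up to permutation), solve by back-substitution:
  V =
[[1, 1, 0, 0],
 [0, 1, 1, 0],
 [0, 0, -1, 1],
 [1, 0, 0, 0]]
  V a = (1, -1, 3, 2)
Solving gives a = (2, -1, 0, 3).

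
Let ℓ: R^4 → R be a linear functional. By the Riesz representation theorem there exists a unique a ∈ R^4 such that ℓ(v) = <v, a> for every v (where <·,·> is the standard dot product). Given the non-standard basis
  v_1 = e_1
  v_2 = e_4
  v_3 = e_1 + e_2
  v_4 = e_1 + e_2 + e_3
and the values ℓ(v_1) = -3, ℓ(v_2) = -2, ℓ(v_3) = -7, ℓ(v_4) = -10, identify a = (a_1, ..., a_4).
a = (-3, -4, -3, -2)

Write a = (a_1, ..., a_4) in the standard basis. For each basis vector v_i, ℓ(v_i) = <v_i, a> is a linear equation in the a_j's. Collect the n equations into a matrix system V a = ℓ, where row i of V is v_i (expressed in the standard basis). Since V is invertible (lower-triangular with 1s on the diagonal, up to permutation), solve by back-substitution:
  V =
[[1, 0, 0, 0],
 [0, 0, 0, 1],
 [1, 1, 0, 0],
 [1, 1, 1, 0]]
  V a = (-3, -2, -7, -10)
Solving gives a = (-3, -4, -3, -2).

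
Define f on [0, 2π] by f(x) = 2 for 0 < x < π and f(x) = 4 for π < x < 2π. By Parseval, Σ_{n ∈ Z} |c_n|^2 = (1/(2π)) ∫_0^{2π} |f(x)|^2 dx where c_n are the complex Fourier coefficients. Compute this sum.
Σ |c_n|^2 = 10

Parseval equates the L^2 energy of f (normalised by 1/(2π)) with the ℓ^2 sum of its Fourier coefficients: (1/(2π)) ∫_0^{2π} |f|^2 = Σ |c_n|^2.
Compute the left side: (1/(2π)) [∫_0^π 2^2 dx + ∫_π^{2π} 4^2 dx] = (1/(2π)) · (4π + 16π) = (4 + 16)/2 = 10.
So Σ_{n ∈ Z} |c_n|^2 = 10.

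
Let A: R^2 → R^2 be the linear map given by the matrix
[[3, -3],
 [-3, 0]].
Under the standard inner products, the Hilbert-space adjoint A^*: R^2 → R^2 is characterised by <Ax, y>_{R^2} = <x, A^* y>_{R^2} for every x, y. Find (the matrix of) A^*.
A^* = A^T =
[[3, -3],
 [-3, 0]]

For real matrices with standard dot products, the defining identity <Ax, y> = <x, A^* y> gives (Ax)^T y = x^T (A^*) y, i.e. x^T A^T y = x^T (A^*) y. Since this holds for all x, y, we must have A^* = A^T. Therefore
A^* =
[[3, -3],
 [-3, 0]].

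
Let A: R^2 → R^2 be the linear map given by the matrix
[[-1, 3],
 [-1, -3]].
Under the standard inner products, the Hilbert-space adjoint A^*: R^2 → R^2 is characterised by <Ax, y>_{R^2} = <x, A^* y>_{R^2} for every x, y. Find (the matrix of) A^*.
A^* = A^T =
[[-1, -1],
 [3, -3]]

For real matrices with standard dot products, the defining identity <Ax, y> = <x, A^* y> gives (Ax)^T y = x^T (A^*) y, i.e. x^T A^T y = x^T (A^*) y. Since this holds for all x, y, we must have A^* = A^T. Therefore
A^* =
[[-1, -1],
 [3, -3]].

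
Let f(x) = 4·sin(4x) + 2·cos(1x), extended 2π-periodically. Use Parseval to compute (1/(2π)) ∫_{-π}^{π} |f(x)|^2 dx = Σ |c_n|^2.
Σ |c_n|^2 = 10

Expand |f|^2 and use orthogonality of {sin(nx), cos(mx)} on [-π, π]:
  ∫_{-π}^{π} sin(nx)^2 dx = π, ∫ cos(mx)^2 dx = π, and cross terms integrate to 0.
So ∫_{-π}^{π} f(x)^2 dx = 4^2 · π + 2^2 · π = (16 + 4)π.
Divide by 2π: (16 + 4)/2 = 10.
By Parseval, this equals Σ |c_n|^2.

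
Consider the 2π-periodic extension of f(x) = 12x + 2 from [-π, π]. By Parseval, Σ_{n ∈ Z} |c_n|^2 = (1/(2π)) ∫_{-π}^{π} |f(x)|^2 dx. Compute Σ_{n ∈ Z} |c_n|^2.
Σ |c_n|^2 = 48π^2 + 4

Expand and integrate term by term over [-π, π]:
  ∫ (12x)^2 dx = 144·(2π^3/3); ∫ 2·12·(2)·x dx = 0 (odd integrand); ∫ 2^2 dx = 4·2π.
So (1/(2π)) ∫_{-π}^{π} (12x + 2)^2 dx = 144π^2/3 + 4 = 48π^2 + 4.
Parseval ⇒ Σ |c_n|^2 = 48π^2 + 4.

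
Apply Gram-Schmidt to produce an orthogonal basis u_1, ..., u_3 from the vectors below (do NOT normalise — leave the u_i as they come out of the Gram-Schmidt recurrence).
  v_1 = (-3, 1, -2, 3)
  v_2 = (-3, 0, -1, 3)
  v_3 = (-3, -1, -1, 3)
Orthogonal basis:
  u_1 = (-3, 1, -2, 3)
  u_2 = (-9/23, -20/23, 17/23, 9/23)
  u_3 = (3/37, -18/37, -18/37, -3/37)

Apply the Gram-Schmidt recurrence
  u_1 = v_1
  u_i = v_i − Σ_{j<i} ((v_i · u_j) / (u_j · u_j)) · u_j.

Step by step this gives:
  u_1 = (-3, 1, -2, 3)
  u_2 = (-9/23, -20/23, 17/23, 9/23)
  u_3 = (3/37, -18/37, -18/37, -3/37)

Orthogonality check:
  u_2 · u_1 = 0 (should be 0)
  u_3 · u_1 = 0 (should be 0)
  u_3 · u_2 = 0 (should be 0)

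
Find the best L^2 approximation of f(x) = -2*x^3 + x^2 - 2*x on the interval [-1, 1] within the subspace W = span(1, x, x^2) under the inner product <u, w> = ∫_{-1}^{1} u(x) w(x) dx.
g(x) = x^2 - 16*x/5

The best approximation g ∈ W is the orthogonal projection of f onto W. Writing g = a_0 + a_1 x + a_2 x^2, the coefficients solve the normal equations G · a = b where
  G_{ij} = <φ_i, φ_j> and b_i = <f, φ_i>, with φ_0 = 1, φ_1 = x, φ_2 = x^2.
G =
  [2, 0, 2/3]
  [0, 2/3, 0]
  [2/3, 0, 2/5],
b = (2/3, -32/15, 2/5).
Solving gives a_0 = 0, a_1 = -16/5, a_2 = 1, so
  g(x) = x^2 - 16*x/5.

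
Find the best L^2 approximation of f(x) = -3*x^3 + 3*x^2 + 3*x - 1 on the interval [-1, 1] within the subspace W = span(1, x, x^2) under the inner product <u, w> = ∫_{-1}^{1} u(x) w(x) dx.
g(x) = 3*x^2 + 6*x/5 - 1

The best approximation g ∈ W is the orthogonal projection of f onto W. Writing g = a_0 + a_1 x + a_2 x^2, the coefficients solve the normal equations G · a = b where
  G_{ij} = <φ_i, φ_j> and b_i = <f, φ_i>, with φ_0 = 1, φ_1 = x, φ_2 = x^2.
G =
  [2, 0, 2/3]
  [0, 2/3, 0]
  [2/3, 0, 2/5],
b = (0, 4/5, 8/15).
Solving gives a_0 = -1, a_1 = 6/5, a_2 = 3, so
  g(x) = 3*x^2 + 6*x/5 - 1.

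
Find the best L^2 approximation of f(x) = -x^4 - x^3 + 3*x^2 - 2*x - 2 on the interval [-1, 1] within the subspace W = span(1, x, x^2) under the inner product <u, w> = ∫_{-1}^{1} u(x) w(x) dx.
g(x) = 15*x^2/7 - 13*x/5 - 67/35

The best approximation g ∈ W is the orthogonal projection of f onto W. Writing g = a_0 + a_1 x + a_2 x^2, the coefficients solve the normal equations G · a = b where
  G_{ij} = <φ_i, φ_j> and b_i = <f, φ_i>, with φ_0 = 1, φ_1 = x, φ_2 = x^2.
G =
  [2, 0, 2/3]
  [0, 2/3, 0]
  [2/3, 0, 2/5],
b = (-12/5, -26/15, -44/105).
Solving gives a_0 = -67/35, a_1 = -13/5, a_2 = 15/7, so
  g(x) = 15*x^2/7 - 13*x/5 - 67/35.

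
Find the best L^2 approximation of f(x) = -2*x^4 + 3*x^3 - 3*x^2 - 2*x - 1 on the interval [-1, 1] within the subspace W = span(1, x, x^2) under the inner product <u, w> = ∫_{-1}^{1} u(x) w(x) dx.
g(x) = -33*x^2/7 - x/5 - 29/35

The best approximation g ∈ W is the orthogonal projection of f onto W. Writing g = a_0 + a_1 x + a_2 x^2, the coefficients solve the normal equations G · a = b where
  G_{ij} = <φ_i, φ_j> and b_i = <f, φ_i>, with φ_0 = 1, φ_1 = x, φ_2 = x^2.
G =
  [2, 0, 2/3]
  [0, 2/3, 0]
  [2/3, 0, 2/5],
b = (-24/5, -2/15, -256/105).
Solving gives a_0 = -29/35, a_1 = -1/5, a_2 = -33/7, so
  g(x) = -33*x^2/7 - x/5 - 29/35.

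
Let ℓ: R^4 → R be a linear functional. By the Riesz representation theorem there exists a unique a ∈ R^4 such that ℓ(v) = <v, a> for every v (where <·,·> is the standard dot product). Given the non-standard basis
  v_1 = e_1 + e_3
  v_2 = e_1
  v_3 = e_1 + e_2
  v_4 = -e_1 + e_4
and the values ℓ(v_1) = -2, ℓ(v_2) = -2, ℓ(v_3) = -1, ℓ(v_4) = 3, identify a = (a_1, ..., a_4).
a = (-2, 1, 0, 1)

Write a = (a_1, ..., a_4) in the standard basis. For each basis vector v_i, ℓ(v_i) = <v_i, a> is a linear equation in the a_j's. Collect the n equations into a matrix system V a = ℓ, where row i of V is v_i (expressed in the standard basis). Since V is invertible (lower-triangular with 1s on the diagonal, up to permutation), solve by back-substitution:
  V =
[[1, 0, 1, 0],
 [1, 0, 0, 0],
 [1, 1, 0, 0],
 [-1, 0, 0, 1]]
  V a = (-2, -2, -1, 3)
Solving gives a = (-2, 1, 0, 1).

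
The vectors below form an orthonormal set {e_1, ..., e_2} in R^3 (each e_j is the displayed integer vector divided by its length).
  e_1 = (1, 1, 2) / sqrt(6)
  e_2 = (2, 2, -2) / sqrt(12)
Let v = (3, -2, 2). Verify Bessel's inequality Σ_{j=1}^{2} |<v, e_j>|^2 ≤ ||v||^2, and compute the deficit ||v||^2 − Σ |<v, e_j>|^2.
Σ |<v, e_j>|^2 = 9/2; ||v||^2 = 17; deficit = 25/2

Write each e_j = u_j / sqrt(<u_j, u_j>) where u_j is the displayed integer vector. Then <v, e_j> = <v, u_j> / sqrt(<u_j, u_j>), so |<v, e_j>|^2 = <v, u_j>^2 / <u_j, u_j>.
Coefficients: <v, e_1> = 5/sqrt(6), <v, e_2> = -2/sqrt(12).
Square and sum: Σ |<v, e_j>|^2 = 9/2.
Compute ||v||^2 = v·v = 17.
Deficit = 17 − 9/2 = 25/2 ≥ 0, confirming Bessel's inequality. (The deficit equals ||v − Σ <v,e_j> e_j||^2, the squared distance from v to span{e_j}.)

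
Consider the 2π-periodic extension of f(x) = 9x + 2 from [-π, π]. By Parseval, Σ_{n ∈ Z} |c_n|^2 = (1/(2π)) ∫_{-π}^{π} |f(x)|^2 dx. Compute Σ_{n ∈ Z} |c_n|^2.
Σ |c_n|^2 = 27π^2 + 4

Expand and integrate term by term over [-π, π]:
  ∫ (9x)^2 dx = 81·(2π^3/3); ∫ 2·9·(2)·x dx = 0 (odd integrand); ∫ 2^2 dx = 4·2π.
So (1/(2π)) ∫_{-π}^{π} (9x + 2)^2 dx = 81π^2/3 + 4 = 27π^2 + 4.
Parseval ⇒ Σ |c_n|^2 = 27π^2 + 4.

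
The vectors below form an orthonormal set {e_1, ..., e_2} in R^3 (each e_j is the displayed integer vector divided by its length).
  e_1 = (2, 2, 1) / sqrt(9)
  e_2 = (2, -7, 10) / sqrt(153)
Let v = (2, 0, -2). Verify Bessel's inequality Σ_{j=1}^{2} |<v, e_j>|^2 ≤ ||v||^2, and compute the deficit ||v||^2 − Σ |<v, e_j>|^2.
Σ |<v, e_j>|^2 = 36/17; ||v||^2 = 8; deficit = 100/17

Write each e_j = u_j / sqrt(<u_j, u_j>) where u_j is the displayed integer vector. Then <v, e_j> = <v, u_j> / sqrt(<u_j, u_j>), so |<v, e_j>|^2 = <v, u_j>^2 / <u_j, u_j>.
Coefficients: <v, e_1> = 2/sqrt(9), <v, e_2> = -16/sqrt(153).
Square and sum: Σ |<v, e_j>|^2 = 36/17.
Compute ||v||^2 = v·v = 8.
Deficit = 8 − 36/17 = 100/17 ≥ 0, confirming Bessel's inequality. (The deficit equals ||v − Σ <v,e_j> e_j||^2, the squared distance from v to span{e_j}.)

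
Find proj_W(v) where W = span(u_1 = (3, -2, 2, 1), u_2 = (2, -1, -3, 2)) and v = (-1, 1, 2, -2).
proj_W(v) = (-225/154, 113/154, 331/154, -223/154)

Set up U = [u_1 | ... | u_2] ∈ R^(4×2). The projector onto W = col(U) is P = U (U^T U)^(-1) U^T.
Compute U^T U =
  [18, 4]
  [4, 18],
and U^T v = (-3, -13).
Solve U^T U · c = U^T v for the coefficients: c = (-1/154, -111/154). The projection is proj_W(v) = U c.
Check: (v - proj_W(v)) · u_1 = 0  (should be 0).
Check: (v - proj_W(v)) · u_2 = 0  (should be 0).
Result: proj_W(v) = (-225/154, 113/154, 331/154, -223/154).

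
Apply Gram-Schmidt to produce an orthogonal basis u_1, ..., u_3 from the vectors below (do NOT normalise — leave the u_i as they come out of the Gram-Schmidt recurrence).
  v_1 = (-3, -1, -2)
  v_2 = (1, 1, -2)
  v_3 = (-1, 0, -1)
Orthogonal basis:
  u_1 = (-3, -1, -2)
  u_2 = (1, 1, -2)
  u_3 = (-2/21, 4/21, 1/21)

Apply the Gram-Schmidt recurrence
  u_1 = v_1
  u_i = v_i − Σ_{j<i} ((v_i · u_j) / (u_j · u_j)) · u_j.

Step by step this gives:
  u_1 = (-3, -1, -2)
  u_2 = (1, 1, -2)
  u_3 = (-2/21, 4/21, 1/21)

Orthogonality check:
  u_2 · u_1 = 0 (should be 0)
  u_3 · u_1 = 0 (should be 0)
  u_3 · u_2 = 0 (should be 0)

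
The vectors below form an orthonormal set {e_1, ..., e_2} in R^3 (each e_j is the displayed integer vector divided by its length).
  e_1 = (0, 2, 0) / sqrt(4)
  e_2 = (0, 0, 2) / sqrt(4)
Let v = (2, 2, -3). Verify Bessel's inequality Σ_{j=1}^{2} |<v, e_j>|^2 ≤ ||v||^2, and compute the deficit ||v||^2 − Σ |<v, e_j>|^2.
Σ |<v, e_j>|^2 = 13; ||v||^2 = 17; deficit = 4

Write each e_j = u_j / sqrt(<u_j, u_j>) where u_j is the displayed integer vector. Then <v, e_j> = <v, u_j> / sqrt(<u_j, u_j>), so |<v, e_j>|^2 = <v, u_j>^2 / <u_j, u_j>.
Coefficients: <v, e_1> = 4/sqrt(4), <v, e_2> = -6/sqrt(4).
Square and sum: Σ |<v, e_j>|^2 = 13.
Compute ||v||^2 = v·v = 17.
Deficit = 17 − 13 = 4 ≥ 0, confirming Bessel's inequality. (The deficit equals ||v − Σ <v,e_j> e_j||^2, the squared distance from v to span{e_j}.)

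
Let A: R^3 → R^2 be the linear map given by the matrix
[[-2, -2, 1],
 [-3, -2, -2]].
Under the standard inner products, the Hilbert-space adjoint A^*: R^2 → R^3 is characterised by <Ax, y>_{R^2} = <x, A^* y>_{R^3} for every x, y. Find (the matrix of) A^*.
A^* = A^T =
[[-2, -3],
 [-2, -2],
 [1, -2]]

For real matrices with standard dot products, the defining identity <Ax, y> = <x, A^* y> gives (Ax)^T y = x^T (A^*) y, i.e. x^T A^T y = x^T (A^*) y. Since this holds for all x, y, we must have A^* = A^T. Therefore
A^* =
[[-2, -3],
 [-2, -2],
 [1, -2]].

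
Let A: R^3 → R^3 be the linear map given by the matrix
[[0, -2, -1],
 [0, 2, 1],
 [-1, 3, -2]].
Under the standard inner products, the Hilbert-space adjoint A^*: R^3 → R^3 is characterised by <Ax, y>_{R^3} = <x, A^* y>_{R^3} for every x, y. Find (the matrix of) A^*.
A^* = A^T =
[[0, 0, -1],
 [-2, 2, 3],
 [-1, 1, -2]]

For real matrices with standard dot products, the defining identity <Ax, y> = <x, A^* y> gives (Ax)^T y = x^T (A^*) y, i.e. x^T A^T y = x^T (A^*) y. Since this holds for all x, y, we must have A^* = A^T. Therefore
A^* =
[[0, 0, -1],
 [-2, 2, 3],
 [-1, 1, -2]].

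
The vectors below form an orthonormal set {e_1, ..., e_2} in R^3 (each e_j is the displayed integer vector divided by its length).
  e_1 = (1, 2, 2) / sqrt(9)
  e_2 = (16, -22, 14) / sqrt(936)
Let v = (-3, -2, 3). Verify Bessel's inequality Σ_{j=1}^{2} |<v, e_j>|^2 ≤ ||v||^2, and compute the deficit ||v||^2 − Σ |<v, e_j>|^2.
Σ |<v, e_j>|^2 = 43/26; ||v||^2 = 22; deficit = 529/26

Write each e_j = u_j / sqrt(<u_j, u_j>) where u_j is the displayed integer vector. Then <v, e_j> = <v, u_j> / sqrt(<u_j, u_j>), so |<v, e_j>|^2 = <v, u_j>^2 / <u_j, u_j>.
Coefficients: <v, e_1> = -1/sqrt(9), <v, e_2> = 38/sqrt(936).
Square and sum: Σ |<v, e_j>|^2 = 43/26.
Compute ||v||^2 = v·v = 22.
Deficit = 22 − 43/26 = 529/26 ≥ 0, confirming Bessel's inequality. (The deficit equals ||v − Σ <v,e_j> e_j||^2, the squared distance from v to span{e_j}.)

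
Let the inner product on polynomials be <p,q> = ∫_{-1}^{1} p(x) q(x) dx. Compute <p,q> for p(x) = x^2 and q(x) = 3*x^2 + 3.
<p,q> = 16/5

Expand the product: p(x)·q(x) = 3*x^4 + 3*x^2.
∫_{-1}^{1} of each monomial x^k gives [2/(k+1) if k even, 0 if k odd]. Integrating term-by-term (or equivalently evaluating the antiderivative F(x) = 3*x^5/5 + x^3 at the endpoints):
  F(1) − F(−1) = 8/5 − (-8/5) = 16/5.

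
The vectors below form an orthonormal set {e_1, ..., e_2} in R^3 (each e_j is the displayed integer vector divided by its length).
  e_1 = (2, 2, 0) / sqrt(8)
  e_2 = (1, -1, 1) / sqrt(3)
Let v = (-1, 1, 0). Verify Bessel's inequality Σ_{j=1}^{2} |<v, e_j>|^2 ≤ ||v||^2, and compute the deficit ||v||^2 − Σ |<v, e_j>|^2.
Σ |<v, e_j>|^2 = 4/3; ||v||^2 = 2; deficit = 2/3

Write each e_j = u_j / sqrt(<u_j, u_j>) where u_j is the displayed integer vector. Then <v, e_j> = <v, u_j> / sqrt(<u_j, u_j>), so |<v, e_j>|^2 = <v, u_j>^2 / <u_j, u_j>.
Coefficients: <v, e_1> = 0/sqrt(8), <v, e_2> = -2/sqrt(3).
Square and sum: Σ |<v, e_j>|^2 = 4/3.
Compute ||v||^2 = v·v = 2.
Deficit = 2 − 4/3 = 2/3 ≥ 0, confirming Bessel's inequality. (The deficit equals ||v − Σ <v,e_j> e_j||^2, the squared distance from v to span{e_j}.)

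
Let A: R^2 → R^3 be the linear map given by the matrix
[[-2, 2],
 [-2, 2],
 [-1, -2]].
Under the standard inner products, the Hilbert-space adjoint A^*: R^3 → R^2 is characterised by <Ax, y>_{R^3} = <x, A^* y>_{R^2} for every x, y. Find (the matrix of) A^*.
A^* = A^T =
[[-2, -2, -1],
 [2, 2, -2]]

For real matrices with standard dot products, the defining identity <Ax, y> = <x, A^* y> gives (Ax)^T y = x^T (A^*) y, i.e. x^T A^T y = x^T (A^*) y. Since this holds for all x, y, we must have A^* = A^T. Therefore
A^* =
[[-2, -2, -1],
 [2, 2, -2]].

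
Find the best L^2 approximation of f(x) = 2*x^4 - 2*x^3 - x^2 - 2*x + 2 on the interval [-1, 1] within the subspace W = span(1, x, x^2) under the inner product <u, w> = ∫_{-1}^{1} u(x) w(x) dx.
g(x) = 5*x^2/7 - 16*x/5 + 64/35

The best approximation g ∈ W is the orthogonal projection of f onto W. Writing g = a_0 + a_1 x + a_2 x^2, the coefficients solve the normal equations G · a = b where
  G_{ij} = <φ_i, φ_j> and b_i = <f, φ_i>, with φ_0 = 1, φ_1 = x, φ_2 = x^2.
G =
  [2, 0, 2/3]
  [0, 2/3, 0]
  [2/3, 0, 2/5],
b = (62/15, -32/15, 158/105).
Solving gives a_0 = 64/35, a_1 = -16/5, a_2 = 5/7, so
  g(x) = 5*x^2/7 - 16*x/5 + 64/35.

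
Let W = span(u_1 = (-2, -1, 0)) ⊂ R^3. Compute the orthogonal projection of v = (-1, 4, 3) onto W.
proj_W(v) = (4/5, 2/5, 0)

Set up U = [u_1 | ... | u_1] ∈ R^(3×1). The projector onto W = col(U) is P = U (U^T U)^(-1) U^T.
Compute U^T U =
  [5],
and U^T v = (-2).
Solve U^T U · c = U^T v for the coefficients: c = (-2/5). The projection is proj_W(v) = U c.
Check: (v - proj_W(v)) · u_1 = 0  (should be 0).
Result: proj_W(v) = (4/5, 2/5, 0).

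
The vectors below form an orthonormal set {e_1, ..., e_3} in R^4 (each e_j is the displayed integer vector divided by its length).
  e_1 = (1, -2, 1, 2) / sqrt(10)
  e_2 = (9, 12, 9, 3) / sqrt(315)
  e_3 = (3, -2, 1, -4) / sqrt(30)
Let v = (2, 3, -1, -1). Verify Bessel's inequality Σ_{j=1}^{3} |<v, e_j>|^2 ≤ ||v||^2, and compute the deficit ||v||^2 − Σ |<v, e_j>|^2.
Σ |<v, e_j>|^2 = 54/5; ||v||^2 = 15; deficit = 21/5

Write each e_j = u_j / sqrt(<u_j, u_j>) where u_j is the displayed integer vector. Then <v, e_j> = <v, u_j> / sqrt(<u_j, u_j>), so |<v, e_j>|^2 = <v, u_j>^2 / <u_j, u_j>.
Coefficients: <v, e_1> = -7/sqrt(10), <v, e_2> = 42/sqrt(315), <v, e_3> = 3/sqrt(30).
Square and sum: Σ |<v, e_j>|^2 = 54/5.
Compute ||v||^2 = v·v = 15.
Deficit = 15 − 54/5 = 21/5 ≥ 0, confirming Bessel's inequality. (The deficit equals ||v − Σ <v,e_j> e_j||^2, the squared distance from v to span{e_j}.)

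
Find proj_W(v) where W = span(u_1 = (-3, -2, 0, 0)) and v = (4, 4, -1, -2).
proj_W(v) = (60/13, 40/13, 0, 0)

Set up U = [u_1 | ... | u_1] ∈ R^(4×1). The projector onto W = col(U) is P = U (U^T U)^(-1) U^T.
Compute U^T U =
  [13],
and U^T v = (-20).
Solve U^T U · c = U^T v for the coefficients: c = (-20/13). The projection is proj_W(v) = U c.
Check: (v - proj_W(v)) · u_1 = 0  (should be 0).
Result: proj_W(v) = (60/13, 40/13, 0, 0).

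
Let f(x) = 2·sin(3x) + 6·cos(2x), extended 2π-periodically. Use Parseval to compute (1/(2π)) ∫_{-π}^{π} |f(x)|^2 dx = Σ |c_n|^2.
Σ |c_n|^2 = 20

Expand |f|^2 and use orthogonality of {sin(nx), cos(mx)} on [-π, π]:
  ∫_{-π}^{π} sin(nx)^2 dx = π, ∫ cos(mx)^2 dx = π, and cross terms integrate to 0.
So ∫_{-π}^{π} f(x)^2 dx = 2^2 · π + 6^2 · π = (4 + 36)π.
Divide by 2π: (4 + 36)/2 = 20.
By Parseval, this equals Σ |c_n|^2.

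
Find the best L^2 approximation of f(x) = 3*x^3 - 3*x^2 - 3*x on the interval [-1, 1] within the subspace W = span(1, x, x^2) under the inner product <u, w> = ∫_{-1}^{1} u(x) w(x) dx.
g(x) = -3*x^2 - 6*x/5

The best approximation g ∈ W is the orthogonal projection of f onto W. Writing g = a_0 + a_1 x + a_2 x^2, the coefficients solve the normal equations G · a = b where
  G_{ij} = <φ_i, φ_j> and b_i = <f, φ_i>, with φ_0 = 1, φ_1 = x, φ_2 = x^2.
G =
  [2, 0, 2/3]
  [0, 2/3, 0]
  [2/3, 0, 2/5],
b = (-2, -4/5, -6/5).
Solving gives a_0 = 0, a_1 = -6/5, a_2 = -3, so
  g(x) = -3*x^2 - 6*x/5.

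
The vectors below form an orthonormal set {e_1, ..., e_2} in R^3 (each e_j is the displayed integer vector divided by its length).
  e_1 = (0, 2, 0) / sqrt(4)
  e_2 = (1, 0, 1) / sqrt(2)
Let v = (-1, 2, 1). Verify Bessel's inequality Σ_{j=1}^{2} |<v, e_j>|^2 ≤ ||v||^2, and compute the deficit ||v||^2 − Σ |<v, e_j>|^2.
Σ |<v, e_j>|^2 = 4; ||v||^2 = 6; deficit = 2

Write each e_j = u_j / sqrt(<u_j, u_j>) where u_j is the displayed integer vector. Then <v, e_j> = <v, u_j> / sqrt(<u_j, u_j>), so |<v, e_j>|^2 = <v, u_j>^2 / <u_j, u_j>.
Coefficients: <v, e_1> = 4/sqrt(4), <v, e_2> = 0/sqrt(2).
Square and sum: Σ |<v, e_j>|^2 = 4.
Compute ||v||^2 = v·v = 6.
Deficit = 6 − 4 = 2 ≥ 0, confirming Bessel's inequality. (The deficit equals ||v − Σ <v,e_j> e_j||^2, the squared distance from v to span{e_j}.)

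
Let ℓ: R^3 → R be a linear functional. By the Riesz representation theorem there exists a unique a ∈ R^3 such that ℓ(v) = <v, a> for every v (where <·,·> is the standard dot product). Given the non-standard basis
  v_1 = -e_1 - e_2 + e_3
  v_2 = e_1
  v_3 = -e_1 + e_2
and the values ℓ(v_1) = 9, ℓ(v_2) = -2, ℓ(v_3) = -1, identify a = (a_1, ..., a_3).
a = (-2, -3, 4)

Write a = (a_1, ..., a_3) in the standard basis. For each basis vector v_i, ℓ(v_i) = <v_i, a> is a linear equation in the a_j's. Collect the n equations into a matrix system V a = ℓ, where row i of V is v_i (expressed in the standard basis). Since V is invertible (lower-triangular with 1s on the diagonal, up to permutation), solve by back-substitution:
  V =
[[-1, -1, 1],
 [1, 0, 0],
 [-1, 1, 0]]
  V a = (9, -2, -1)
Solving gives a = (-2, -3, 4).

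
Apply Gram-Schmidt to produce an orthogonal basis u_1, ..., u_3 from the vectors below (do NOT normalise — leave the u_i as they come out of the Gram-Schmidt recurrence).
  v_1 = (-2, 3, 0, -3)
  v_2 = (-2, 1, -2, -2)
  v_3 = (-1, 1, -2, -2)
Orthogonal basis:
  u_1 = (-2, 3, 0, -3)
  u_2 = (-9/11, -17/22, -2, -5/22)
  u_3 = (9/13, 2/13, -4/13, -4/13)

Apply the Gram-Schmidt recurrence
  u_1 = v_1
  u_i = v_i − Σ_{j<i} ((v_i · u_j) / (u_j · u_j)) · u_j.

Step by step this gives:
  u_1 = (-2, 3, 0, -3)
  u_2 = (-9/11, -17/22, -2, -5/22)
  u_3 = (9/13, 2/13, -4/13, -4/13)

Orthogonality check:
  u_2 · u_1 = 0 (should be 0)
  u_3 · u_1 = 0 (should be 0)
  u_3 · u_2 = 0 (should be 0)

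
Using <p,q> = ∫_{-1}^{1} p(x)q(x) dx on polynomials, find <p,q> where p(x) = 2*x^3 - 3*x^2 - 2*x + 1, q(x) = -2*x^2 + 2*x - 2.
<p,q> = 0

Expand the product: p(x)·q(x) = -4*x^5 + 10*x^4 - 6*x^3 + 6*x - 2.
∫_{-1}^{1} of each monomial x^k gives [2/(k+1) if k even, 0 if k odd]. Integrating term-by-term (or equivalently evaluating the antiderivative F(x) = -2*x^6/3 + 2*x^5 - 3*x^4/2 + 3*x^2 - 2*x at the endpoints):
  F(1) − F(−1) = 5/6 − (5/6) = 0.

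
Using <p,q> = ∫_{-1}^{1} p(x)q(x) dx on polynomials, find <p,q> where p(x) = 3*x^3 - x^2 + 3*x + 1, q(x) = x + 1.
<p,q> = 68/15

Expand the product: p(x)·q(x) = 3*x^4 + 2*x^3 + 2*x^2 + 4*x + 1.
∫_{-1}^{1} of each monomial x^k gives [2/(k+1) if k even, 0 if k odd]. Integrating term-by-term (or equivalently evaluating the antiderivative F(x) = 3*x^5/5 + x^4/2 + 2*x^3/3 + 2*x^2 + x at the endpoints):
  F(1) − F(−1) = 143/30 − (7/30) = 68/15.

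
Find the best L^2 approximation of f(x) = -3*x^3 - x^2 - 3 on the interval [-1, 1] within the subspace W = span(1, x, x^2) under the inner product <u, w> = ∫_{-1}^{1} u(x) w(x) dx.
g(x) = -x^2 - 9*x/5 - 3

The best approximation g ∈ W is the orthogonal projection of f onto W. Writing g = a_0 + a_1 x + a_2 x^2, the coefficients solve the normal equations G · a = b where
  G_{ij} = <φ_i, φ_j> and b_i = <f, φ_i>, with φ_0 = 1, φ_1 = x, φ_2 = x^2.
G =
  [2, 0, 2/3]
  [0, 2/3, 0]
  [2/3, 0, 2/5],
b = (-20/3, -6/5, -12/5).
Solving gives a_0 = -3, a_1 = -9/5, a_2 = -1, so
  g(x) = -x^2 - 9*x/5 - 3.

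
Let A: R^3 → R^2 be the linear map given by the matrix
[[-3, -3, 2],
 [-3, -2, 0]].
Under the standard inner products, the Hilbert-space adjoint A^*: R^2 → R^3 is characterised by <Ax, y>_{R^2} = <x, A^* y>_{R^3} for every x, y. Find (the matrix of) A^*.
A^* = A^T =
[[-3, -3],
 [-3, -2],
 [2, 0]]

For real matrices with standard dot products, the defining identity <Ax, y> = <x, A^* y> gives (Ax)^T y = x^T (A^*) y, i.e. x^T A^T y = x^T (A^*) y. Since this holds for all x, y, we must have A^* = A^T. Therefore
A^* =
[[-3, -3],
 [-3, -2],
 [2, 0]].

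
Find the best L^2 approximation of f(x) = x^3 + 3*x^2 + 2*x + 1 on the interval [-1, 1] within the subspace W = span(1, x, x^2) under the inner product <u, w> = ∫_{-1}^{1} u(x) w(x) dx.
g(x) = 3*x^2 + 13*x/5 + 1

The best approximation g ∈ W is the orthogonal projection of f onto W. Writing g = a_0 + a_1 x + a_2 x^2, the coefficients solve the normal equations G · a = b where
  G_{ij} = <φ_i, φ_j> and b_i = <f, φ_i>, with φ_0 = 1, φ_1 = x, φ_2 = x^2.
G =
  [2, 0, 2/3]
  [0, 2/3, 0]
  [2/3, 0, 2/5],
b = (4, 26/15, 28/15).
Solving gives a_0 = 1, a_1 = 13/5, a_2 = 3, so
  g(x) = 3*x^2 + 13*x/5 + 1.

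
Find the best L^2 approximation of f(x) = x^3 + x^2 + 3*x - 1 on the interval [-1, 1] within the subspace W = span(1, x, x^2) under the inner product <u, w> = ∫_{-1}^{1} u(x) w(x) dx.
g(x) = x^2 + 18*x/5 - 1

The best approximation g ∈ W is the orthogonal projection of f onto W. Writing g = a_0 + a_1 x + a_2 x^2, the coefficients solve the normal equations G · a = b where
  G_{ij} = <φ_i, φ_j> and b_i = <f, φ_i>, with φ_0 = 1, φ_1 = x, φ_2 = x^2.
G =
  [2, 0, 2/3]
  [0, 2/3, 0]
  [2/3, 0, 2/5],
b = (-4/3, 12/5, -4/15).
Solving gives a_0 = -1, a_1 = 18/5, a_2 = 1, so
  g(x) = x^2 + 18*x/5 - 1.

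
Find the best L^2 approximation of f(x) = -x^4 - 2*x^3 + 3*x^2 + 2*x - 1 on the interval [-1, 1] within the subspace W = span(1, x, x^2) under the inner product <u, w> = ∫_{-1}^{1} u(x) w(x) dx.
g(x) = 15*x^2/7 + 4*x/5 - 32/35

The best approximation g ∈ W is the orthogonal projection of f onto W. Writing g = a_0 + a_1 x + a_2 x^2, the coefficients solve the normal equations G · a = b where
  G_{ij} = <φ_i, φ_j> and b_i = <f, φ_i>, with φ_0 = 1, φ_1 = x, φ_2 = x^2.
G =
  [2, 0, 2/3]
  [0, 2/3, 0]
  [2/3, 0, 2/5],
b = (-2/5, 8/15, 26/105).
Solving gives a_0 = -32/35, a_1 = 4/5, a_2 = 15/7, so
  g(x) = 15*x^2/7 + 4*x/5 - 32/35.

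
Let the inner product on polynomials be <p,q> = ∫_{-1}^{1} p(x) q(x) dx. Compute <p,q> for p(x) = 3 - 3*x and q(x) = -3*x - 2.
<p,q> = -6

Expand the product: p(x)·q(x) = 9*x^2 - 3*x - 6.
∫_{-1}^{1} of each monomial x^k gives [2/(k+1) if k even, 0 if k odd]. Integrating term-by-term (or equivalently evaluating the antiderivative F(x) = 3*x^3 - 3*x^2/2 - 6*x at the endpoints):
  F(1) − F(−1) = -9/2 − (3/2) = -6.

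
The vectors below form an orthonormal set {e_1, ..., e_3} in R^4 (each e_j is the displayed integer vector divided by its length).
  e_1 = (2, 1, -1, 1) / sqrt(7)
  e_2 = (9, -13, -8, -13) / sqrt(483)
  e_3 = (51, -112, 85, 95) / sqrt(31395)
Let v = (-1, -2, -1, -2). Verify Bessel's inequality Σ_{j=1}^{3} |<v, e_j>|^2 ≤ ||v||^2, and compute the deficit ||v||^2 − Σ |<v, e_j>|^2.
Σ |<v, e_j>|^2 = 4226/455; ||v||^2 = 10; deficit = 324/455

Write each e_j = u_j / sqrt(<u_j, u_j>) where u_j is the displayed integer vector. Then <v, e_j> = <v, u_j> / sqrt(<u_j, u_j>), so |<v, e_j>|^2 = <v, u_j>^2 / <u_j, u_j>.
Coefficients: <v, e_1> = -5/sqrt(7), <v, e_2> = 51/sqrt(483), <v, e_3> = -102/sqrt(31395).
Square and sum: Σ |<v, e_j>|^2 = 4226/455.
Compute ||v||^2 = v·v = 10.
Deficit = 10 − 4226/455 = 324/455 ≥ 0, confirming Bessel's inequality. (The deficit equals ||v − Σ <v,e_j> e_j||^2, the squared distance from v to span{e_j}.)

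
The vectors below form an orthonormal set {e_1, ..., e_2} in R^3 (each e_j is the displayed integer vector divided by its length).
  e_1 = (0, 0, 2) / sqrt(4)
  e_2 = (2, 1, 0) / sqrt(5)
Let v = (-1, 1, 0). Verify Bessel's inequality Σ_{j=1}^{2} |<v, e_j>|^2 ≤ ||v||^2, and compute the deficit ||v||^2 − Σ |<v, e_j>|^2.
Σ |<v, e_j>|^2 = 1/5; ||v||^2 = 2; deficit = 9/5

Write each e_j = u_j / sqrt(<u_j, u_j>) where u_j is the displayed integer vector. Then <v, e_j> = <v, u_j> / sqrt(<u_j, u_j>), so |<v, e_j>|^2 = <v, u_j>^2 / <u_j, u_j>.
Coefficients: <v, e_1> = 0/sqrt(4), <v, e_2> = -1/sqrt(5).
Square and sum: Σ |<v, e_j>|^2 = 1/5.
Compute ||v||^2 = v·v = 2.
Deficit = 2 − 1/5 = 9/5 ≥ 0, confirming Bessel's inequality. (The deficit equals ||v − Σ <v,e_j> e_j||^2, the squared distance from v to span{e_j}.)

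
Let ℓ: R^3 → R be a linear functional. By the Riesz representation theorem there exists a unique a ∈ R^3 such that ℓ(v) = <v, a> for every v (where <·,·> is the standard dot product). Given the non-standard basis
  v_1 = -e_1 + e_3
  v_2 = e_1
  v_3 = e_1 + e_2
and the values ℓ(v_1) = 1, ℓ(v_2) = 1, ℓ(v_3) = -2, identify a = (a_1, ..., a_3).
a = (1, -3, 2)

Write a = (a_1, ..., a_3) in the standard basis. For each basis vector v_i, ℓ(v_i) = <v_i, a> is a linear equation in the a_j's. Collect the n equations into a matrix system V a = ℓ, where row i of V is v_i (expressed in the standard basis). Since V is invertible (lower-triangular with 1s on the diagonal, up to permutation), solve by back-substitution:
  V =
[[-1, 0, 1],
 [1, 0, 0],
 [1, 1, 0]]
  V a = (1, 1, -2)
Solving gives a = (1, -3, 2).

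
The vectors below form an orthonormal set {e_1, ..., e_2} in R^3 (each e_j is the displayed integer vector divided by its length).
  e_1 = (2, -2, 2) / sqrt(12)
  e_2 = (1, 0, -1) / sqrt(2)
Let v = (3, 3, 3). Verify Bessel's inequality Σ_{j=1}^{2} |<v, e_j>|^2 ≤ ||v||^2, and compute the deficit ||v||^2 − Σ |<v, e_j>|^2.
Σ |<v, e_j>|^2 = 3; ||v||^2 = 27; deficit = 24

Write each e_j = u_j / sqrt(<u_j, u_j>) where u_j is the displayed integer vector. Then <v, e_j> = <v, u_j> / sqrt(<u_j, u_j>), so |<v, e_j>|^2 = <v, u_j>^2 / <u_j, u_j>.
Coefficients: <v, e_1> = 6/sqrt(12), <v, e_2> = 0/sqrt(2).
Square and sum: Σ |<v, e_j>|^2 = 3.
Compute ||v||^2 = v·v = 27.
Deficit = 27 − 3 = 24 ≥ 0, confirming Bessel's inequality. (The deficit equals ||v − Σ <v,e_j> e_j||^2, the squared distance from v to span{e_j}.)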